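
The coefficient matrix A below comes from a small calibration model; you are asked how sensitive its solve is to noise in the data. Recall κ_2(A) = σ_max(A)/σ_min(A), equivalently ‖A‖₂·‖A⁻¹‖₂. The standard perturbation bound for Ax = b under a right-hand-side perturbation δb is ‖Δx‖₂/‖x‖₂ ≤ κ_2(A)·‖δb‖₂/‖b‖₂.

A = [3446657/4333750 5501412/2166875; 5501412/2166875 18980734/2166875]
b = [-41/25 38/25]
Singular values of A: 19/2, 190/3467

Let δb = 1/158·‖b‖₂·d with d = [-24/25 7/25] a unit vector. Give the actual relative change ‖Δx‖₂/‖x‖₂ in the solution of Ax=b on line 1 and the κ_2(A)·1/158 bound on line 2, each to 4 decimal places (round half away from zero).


σ_max = 19/2, σ_min = 190/3467
κ = σ_max/σ_min = (19/2)/(190/3467) = 173.3500
perturbation bound = 173.3500·1/158 = 1.0972
solve Ax = b  →  x = [-35.0055 10.3196]
‖b‖₂ = 2.2361 and ‖x‖₂ = 36.4949
with δb = [-0.0136 0.0040], A·Δx = δb → ‖Δx‖ = 0.2582
realised ‖Δx‖/‖x‖ = 0.0071
tightness: 0.0071 against a bound of 1.0972 (unrounded ratio ≈ 0.0064)

0.0071
1.0972


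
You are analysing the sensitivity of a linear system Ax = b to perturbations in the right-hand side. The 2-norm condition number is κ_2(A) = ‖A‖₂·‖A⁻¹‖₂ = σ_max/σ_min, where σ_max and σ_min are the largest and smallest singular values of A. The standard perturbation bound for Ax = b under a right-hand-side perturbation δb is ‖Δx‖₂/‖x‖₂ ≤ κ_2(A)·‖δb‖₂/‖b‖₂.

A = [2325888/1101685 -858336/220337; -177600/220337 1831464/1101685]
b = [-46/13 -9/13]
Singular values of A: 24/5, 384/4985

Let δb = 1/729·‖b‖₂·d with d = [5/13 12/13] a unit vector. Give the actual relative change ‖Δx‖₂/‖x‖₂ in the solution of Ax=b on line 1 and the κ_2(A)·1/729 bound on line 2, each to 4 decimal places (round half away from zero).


σ_max = 24/5, σ_min = 384/4985
condition number: (24/5) ÷ (384/4985) = 62.3125
perturbation bound = 62.3125·1/729 = 0.0855
solve Ax = b  →  x = [-23.2031 -11.6667]
‖b‖ = 3.6056, ‖x‖ = 25.9711
Δx = A⁻¹·δb where δb = 1/729·3.6056·d; ‖Δx‖ = 0.0642
dividing the unrounded norms, ‖Δx‖/‖x‖ = 0.0025
realised/bound (from unrounded values) ≈ 0.0289

0.0025
0.0855


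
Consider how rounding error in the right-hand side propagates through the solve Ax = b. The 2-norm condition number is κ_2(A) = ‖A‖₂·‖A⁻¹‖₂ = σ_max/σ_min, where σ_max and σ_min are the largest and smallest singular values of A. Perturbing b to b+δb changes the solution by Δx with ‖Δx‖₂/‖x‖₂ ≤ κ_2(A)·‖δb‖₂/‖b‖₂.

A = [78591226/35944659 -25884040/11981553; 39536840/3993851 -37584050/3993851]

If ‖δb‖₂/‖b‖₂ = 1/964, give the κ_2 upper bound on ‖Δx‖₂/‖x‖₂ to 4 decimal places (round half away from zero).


M = AᵀA = [78996240271396/768601136601 -25077353875840/256200378867; -25077353875840/256200378867 7961350896100/85400126289]. tr(M)=179130081256/913913361, det(M)=600250000/913913361
λ_max, λ_min = (179130081256/913913361 ± √32085391704801401537536/835237631414316321)/2 = 196, 3062500/913913361
κ_2(A) = √(λ_max/λ_min) = √(196 / (3062500/913913361)) = 241.8480
perturbation bound = 241.8480·1/964 = 0.2509

0.2509


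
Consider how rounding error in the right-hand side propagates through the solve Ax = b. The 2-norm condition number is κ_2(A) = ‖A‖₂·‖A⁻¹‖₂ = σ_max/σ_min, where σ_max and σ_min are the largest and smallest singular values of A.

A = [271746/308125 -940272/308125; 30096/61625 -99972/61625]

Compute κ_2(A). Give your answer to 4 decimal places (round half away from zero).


217.5000

form AᵀA = [333875844/328515625 -1144408608/328515625; -1144408608/328515625 3923776656/328515625] with trace 6812244/525625 and determinant 46656/13140625
eigenvalues of AᵀA: λ = (tr ± √(tr²−4·det))/2 = 324/25, 144/525625
κ = σ_max/σ_min = (18/5)/(12/725) = 217.5000


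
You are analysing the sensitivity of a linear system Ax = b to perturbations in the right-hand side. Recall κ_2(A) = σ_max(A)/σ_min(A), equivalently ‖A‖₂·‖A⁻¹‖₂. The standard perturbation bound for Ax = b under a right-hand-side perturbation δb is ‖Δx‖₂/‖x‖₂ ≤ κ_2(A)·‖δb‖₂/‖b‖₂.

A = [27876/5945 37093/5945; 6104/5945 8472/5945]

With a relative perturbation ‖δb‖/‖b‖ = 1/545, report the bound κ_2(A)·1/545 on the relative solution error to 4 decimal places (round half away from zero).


M = AᵀA = [484432/21025 645876/21025; 645876/21025 861193/21025]. tr(M)=53825/841, det(M)=64/841
eigenvalues of AᵀA: λ = (tr ± √(tr²−4·det))/2 = 64, 1/841
so κ_2 = √(64 / (1/841)) = 232.0000
perturbation bound = 232.0000·1/545 = 0.4257

0.4257


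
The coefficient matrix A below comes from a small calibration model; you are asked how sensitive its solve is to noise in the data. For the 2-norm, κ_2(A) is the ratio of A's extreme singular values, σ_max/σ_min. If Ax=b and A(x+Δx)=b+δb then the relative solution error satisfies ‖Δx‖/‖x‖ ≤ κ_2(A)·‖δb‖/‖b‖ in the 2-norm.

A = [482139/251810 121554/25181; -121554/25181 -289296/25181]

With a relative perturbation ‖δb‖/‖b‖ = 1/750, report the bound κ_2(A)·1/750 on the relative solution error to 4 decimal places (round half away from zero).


M = AᵀA = [10118316609/375196900 1213777467/18759845; 1213777467/18759845 582648228/3751969]. tr(M)=404633961/2220100, det(M)=944784/555025
solving λ² − 404633961/2220100·λ + 944784/555025 = 0 gives λ = 729/4, 5184/555025
so κ_2 = √((729/4) / (5184/555025)) = 139.6875
perturbation bound = 139.6875·1/750 = 0.1863

0.1863


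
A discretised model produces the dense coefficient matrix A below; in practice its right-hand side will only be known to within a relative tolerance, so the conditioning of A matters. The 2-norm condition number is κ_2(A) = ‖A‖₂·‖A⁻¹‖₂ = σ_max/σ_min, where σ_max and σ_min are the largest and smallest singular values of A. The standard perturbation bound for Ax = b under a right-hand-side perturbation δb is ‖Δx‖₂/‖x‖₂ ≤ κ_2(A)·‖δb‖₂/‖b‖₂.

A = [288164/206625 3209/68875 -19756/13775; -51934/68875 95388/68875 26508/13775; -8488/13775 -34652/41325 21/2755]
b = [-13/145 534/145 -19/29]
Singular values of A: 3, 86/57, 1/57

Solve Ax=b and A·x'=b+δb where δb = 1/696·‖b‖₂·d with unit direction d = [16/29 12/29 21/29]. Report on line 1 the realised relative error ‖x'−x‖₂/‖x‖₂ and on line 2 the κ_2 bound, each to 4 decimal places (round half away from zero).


from the listed singular values, σ₁ = 3, σ_n = 1/57
κ = σ_max/σ_min = 3/(1/57) = 171.0000
bound on ‖Δx‖/‖x‖: κ·ε = 171.0000·1/696 = 0.2457
solve Ax = b  →  x = [36.7953 -25.9395 35.0000]
‖b‖₂ = 3.7417 and ‖x‖₂ = 57.0242
Δx = A⁻¹·δb where δb = 1/696·3.7417·d; ‖Δx‖ = 0.3064
relative error = 0.0054
so the bound overstates the realised error by a factor of ≈ 45.7211 (computed from the unrounded values)

0.0054
0.2457


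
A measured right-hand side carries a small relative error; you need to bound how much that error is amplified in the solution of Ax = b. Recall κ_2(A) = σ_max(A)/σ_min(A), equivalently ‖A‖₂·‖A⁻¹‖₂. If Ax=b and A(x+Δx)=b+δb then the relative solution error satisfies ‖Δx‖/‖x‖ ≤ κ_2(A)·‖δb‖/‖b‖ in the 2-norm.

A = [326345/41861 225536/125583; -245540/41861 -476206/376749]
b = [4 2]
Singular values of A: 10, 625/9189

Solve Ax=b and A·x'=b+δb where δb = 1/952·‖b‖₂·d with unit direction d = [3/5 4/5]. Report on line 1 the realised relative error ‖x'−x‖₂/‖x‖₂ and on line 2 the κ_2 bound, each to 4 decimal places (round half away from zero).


0.0012
0.1544

largest singular value 10, smallest 625/9189
condition number: 10 ÷ (625/9189) = 147.0240
bound on ‖Δx‖/‖x‖: κ·ε = 147.0240·1/952 = 0.1544
solve Ax = b  →  x = [-12.7143 57.4191]
‖b‖ = 4.4721, ‖x‖ = 58.8099
with δb = [0.0028 0.0038], A·Δx = δb → ‖Δx‖ = 0.0691
dividing the unrounded norms, ‖Δx‖/‖x‖ = 0.0012
realised/bound (from unrounded values) ≈ 0.0076


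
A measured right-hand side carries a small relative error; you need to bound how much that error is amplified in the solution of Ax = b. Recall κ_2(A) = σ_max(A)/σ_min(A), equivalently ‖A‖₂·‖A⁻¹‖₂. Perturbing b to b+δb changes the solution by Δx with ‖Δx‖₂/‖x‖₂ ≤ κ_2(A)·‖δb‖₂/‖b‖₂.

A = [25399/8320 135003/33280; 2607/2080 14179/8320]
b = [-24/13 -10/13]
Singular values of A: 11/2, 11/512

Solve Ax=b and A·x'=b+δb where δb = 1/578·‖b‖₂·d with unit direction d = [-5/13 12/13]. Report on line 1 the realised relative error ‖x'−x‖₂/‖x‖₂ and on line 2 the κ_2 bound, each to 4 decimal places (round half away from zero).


from the listed singular values, σ₁ = 11/2, σ_n = 11/512
κ_2(A) = (11/2) / (11/512) = 256.0000
perturbation bound = 256.0000·1/578 = 0.4429
solve Ax = b  →  x = [-0.2182 -0.2909]
2-norm of b is 2.0000; of x, 0.3636
with δb = [-0.0013 0.0032], A·Δx = δb → ‖Δx‖ = 0.1611
relative error = 0.4429
so the bound is sharp here: realised error equals the bound

0.4429
0.4429


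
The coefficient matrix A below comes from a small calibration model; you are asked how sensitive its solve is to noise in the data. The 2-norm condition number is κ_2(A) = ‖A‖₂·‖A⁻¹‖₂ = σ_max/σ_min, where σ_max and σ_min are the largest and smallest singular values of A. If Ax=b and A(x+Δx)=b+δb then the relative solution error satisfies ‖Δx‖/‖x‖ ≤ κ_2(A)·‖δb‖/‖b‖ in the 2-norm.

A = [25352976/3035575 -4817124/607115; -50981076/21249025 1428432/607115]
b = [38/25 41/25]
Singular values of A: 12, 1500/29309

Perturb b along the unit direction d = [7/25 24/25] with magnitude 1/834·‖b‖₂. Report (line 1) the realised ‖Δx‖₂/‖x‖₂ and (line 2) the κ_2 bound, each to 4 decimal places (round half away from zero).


0.0013
0.2811

from the listed singular values, σ₁ = 12, σ_n = 1500/29309
condition number: 12 ÷ (1500/29309) = 234.4720
worst-case relative error ≤ 234.4720 × 1/834 = 0.2811
solve Ax = b  →  x = [27.0111 28.2409]
2-norm of b is 2.2361; of x, 39.0788
δb = ε·‖b‖·d = [0.0008 0.0026]; solving A·Δx = δb gives ‖Δx‖ = 0.0524
relative error = 0.0013
tightness: 0.0013 against a bound of 0.2811 (unrounded ratio ≈ 0.0048)


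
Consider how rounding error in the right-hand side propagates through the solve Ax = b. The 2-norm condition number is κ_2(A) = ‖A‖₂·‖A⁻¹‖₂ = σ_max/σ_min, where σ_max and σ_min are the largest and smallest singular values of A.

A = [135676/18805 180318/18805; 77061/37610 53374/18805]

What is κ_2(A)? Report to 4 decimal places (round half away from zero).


M = AᵀA = [3182812225/56580484 1060854075/14145121; 1060854075/14145121 1414534600/14145121]. tr(M)=8840950625/56580484, det(M)=9765625/14145121
eigenvalues of AᵀA: λ = (tr ± √(tr²−4·det))/2 = 625/4, 62500/14145121
κ_2(A) = √(λ_max/λ_min) = √((625/4) / (62500/14145121)) = 188.0500

188.0500


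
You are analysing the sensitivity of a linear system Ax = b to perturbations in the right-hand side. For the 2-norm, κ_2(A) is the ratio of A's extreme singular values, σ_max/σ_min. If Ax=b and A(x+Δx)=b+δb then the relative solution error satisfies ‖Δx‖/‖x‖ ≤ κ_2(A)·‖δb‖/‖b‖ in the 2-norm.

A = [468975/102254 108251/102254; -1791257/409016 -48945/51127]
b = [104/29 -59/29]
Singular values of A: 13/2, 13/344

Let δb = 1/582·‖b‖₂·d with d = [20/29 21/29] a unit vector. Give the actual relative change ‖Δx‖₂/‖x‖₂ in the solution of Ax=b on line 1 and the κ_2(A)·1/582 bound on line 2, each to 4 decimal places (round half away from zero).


σ_max = 13/2, σ_min = 13/344
κ_2(A) = (13/2) / (13/344) = 172.0000
perturbation bound = 172.0000·1/582 = 0.2955
solve Ax = b  →  x = [-5.2083 25.9512]
‖b‖ = 4.1231, ‖x‖ = 26.4687
δb = ε·‖b‖·d = [0.0049 0.0051]; solving A·Δx = δb gives ‖Δx‖ = 0.1875
relative error = 0.0071
tightness: 0.0071 against a bound of 0.2955 (unrounded ratio ≈ 0.0240)

0.0071
0.2955


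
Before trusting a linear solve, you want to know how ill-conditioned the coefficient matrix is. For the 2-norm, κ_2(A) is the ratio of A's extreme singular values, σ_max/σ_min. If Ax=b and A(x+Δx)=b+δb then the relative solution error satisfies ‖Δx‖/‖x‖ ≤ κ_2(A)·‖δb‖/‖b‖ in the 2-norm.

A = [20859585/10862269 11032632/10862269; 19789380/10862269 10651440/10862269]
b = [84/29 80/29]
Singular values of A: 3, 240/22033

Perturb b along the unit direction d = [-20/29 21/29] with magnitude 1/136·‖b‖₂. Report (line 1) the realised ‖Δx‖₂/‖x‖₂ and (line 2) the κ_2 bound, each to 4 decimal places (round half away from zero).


2.0251
2.0251

from the listed singular values, σ₁ = 3, σ_n = 240/22033
κ_2(A) = 3 / (240/22033) = 275.4125
perturbation bound = 275.4125·1/136 = 2.0251
solve Ax = b  →  x = [1.1765 0.6275]
‖b‖ = 4.0000, ‖x‖ = 1.3333
re-solving with b+δb shifts x by Δx of norm 2.7001
relative error = 2.0251
realised/bound = 1 exactly: the bound is attained for this b and d


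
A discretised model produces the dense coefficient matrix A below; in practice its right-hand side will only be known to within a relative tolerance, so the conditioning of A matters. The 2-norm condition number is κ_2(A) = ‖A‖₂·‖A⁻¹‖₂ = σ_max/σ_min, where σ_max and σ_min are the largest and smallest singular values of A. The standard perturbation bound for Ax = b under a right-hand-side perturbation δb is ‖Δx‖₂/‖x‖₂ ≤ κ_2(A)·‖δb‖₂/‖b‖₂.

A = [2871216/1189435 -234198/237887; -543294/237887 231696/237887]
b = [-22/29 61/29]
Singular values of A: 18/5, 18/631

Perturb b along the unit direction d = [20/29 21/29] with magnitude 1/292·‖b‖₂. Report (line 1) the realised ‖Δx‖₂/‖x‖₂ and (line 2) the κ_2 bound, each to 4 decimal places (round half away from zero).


from the listed singular values, σ₁ = 18/5, σ_n = 18/631
condition number: (18/5) ÷ (18/631) = 126.2000
bound on ‖Δx‖/‖x‖: κ·ε = 126.2000·1/292 = 0.4322
solve Ax = b  →  x = [12.9701 32.5726]
‖b‖₂ = 2.2361 and ‖x‖₂ = 35.0600
Δx = A⁻¹·δb where δb = 1/292·2.2361·d; ‖Δx‖ = 0.2684
dividing the unrounded norms, ‖Δx‖/‖x‖ = 0.0077
tightness: 0.0077 against a bound of 0.4322 (unrounded ratio ≈ 0.0177)

0.0077
0.4322


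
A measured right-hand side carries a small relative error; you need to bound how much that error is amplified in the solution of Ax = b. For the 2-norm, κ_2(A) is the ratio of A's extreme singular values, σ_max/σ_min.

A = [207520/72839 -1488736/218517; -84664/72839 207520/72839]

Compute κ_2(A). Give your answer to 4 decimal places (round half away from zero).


AᵀA = [297233984/31393609 -2139946240/94180827; -2139946240/94180827 15407785984/282542481]; tr = 106999360/1671849, det = 65536/1671849
char-poly roots: 64 and 1024/1671849
κ_2(A) = √(λ_max/λ_min) = √(64 / (1024/1671849)) = 323.2500

323.2500


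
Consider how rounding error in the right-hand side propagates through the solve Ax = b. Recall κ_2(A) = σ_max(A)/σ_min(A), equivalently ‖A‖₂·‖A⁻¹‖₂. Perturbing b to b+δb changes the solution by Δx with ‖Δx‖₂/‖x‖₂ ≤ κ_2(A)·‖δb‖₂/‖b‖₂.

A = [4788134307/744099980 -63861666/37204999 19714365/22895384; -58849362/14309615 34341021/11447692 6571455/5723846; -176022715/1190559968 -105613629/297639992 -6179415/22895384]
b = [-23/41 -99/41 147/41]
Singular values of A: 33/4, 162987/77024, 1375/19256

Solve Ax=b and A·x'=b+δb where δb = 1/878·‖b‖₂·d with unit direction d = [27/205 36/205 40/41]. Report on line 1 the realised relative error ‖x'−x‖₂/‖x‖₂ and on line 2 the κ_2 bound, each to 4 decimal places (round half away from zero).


0.0017
0.1316

σ_max = 33/4, σ_min = 1375/19256
κ = σ_max/σ_min = (33/4)/(1375/19256) = 115.5360
κ_2(A)·‖δb‖/‖b‖ = 0.1316
solve Ax = b  →  x = [-11.4270 -27.7400 29.4455]
‖b‖₂ = 4.3589 and ‖x‖₂ = 42.0372
Δx = A⁻¹·δb where δb = 1/878·4.3589·d; ‖Δx‖ = 0.0695
relative error = 0.0017
so the bound overstates the realised error by a factor of ≈ 79.5629 (computed from the unrounded values)


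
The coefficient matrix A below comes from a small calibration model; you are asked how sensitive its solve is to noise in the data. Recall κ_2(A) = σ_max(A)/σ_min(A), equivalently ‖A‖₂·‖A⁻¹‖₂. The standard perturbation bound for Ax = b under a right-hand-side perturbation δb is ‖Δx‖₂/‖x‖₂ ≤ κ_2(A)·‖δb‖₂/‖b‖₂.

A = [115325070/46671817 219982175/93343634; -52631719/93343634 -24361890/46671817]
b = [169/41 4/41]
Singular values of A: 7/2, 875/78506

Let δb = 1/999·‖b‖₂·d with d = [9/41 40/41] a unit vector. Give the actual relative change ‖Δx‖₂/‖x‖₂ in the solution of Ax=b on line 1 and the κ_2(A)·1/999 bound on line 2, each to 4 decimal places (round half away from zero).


largest singular value 7/2, smallest 875/78506
κ = σ_max/σ_min = (7/2)/(875/78506) = 314.0240
worst-case relative error ≤ 314.0240 × 1/999 = 0.3143
solve Ax = b  →  x = [-61.0491 65.7587]
‖b‖₂ = 4.1231 and ‖x‖₂ = 89.7284
re-solving with b+δb shifts x by Δx of norm 0.3703
relative error = 0.0041
tightness: 0.0041 against a bound of 0.3143 (unrounded ratio ≈ 0.0131)

0.0041
0.3143


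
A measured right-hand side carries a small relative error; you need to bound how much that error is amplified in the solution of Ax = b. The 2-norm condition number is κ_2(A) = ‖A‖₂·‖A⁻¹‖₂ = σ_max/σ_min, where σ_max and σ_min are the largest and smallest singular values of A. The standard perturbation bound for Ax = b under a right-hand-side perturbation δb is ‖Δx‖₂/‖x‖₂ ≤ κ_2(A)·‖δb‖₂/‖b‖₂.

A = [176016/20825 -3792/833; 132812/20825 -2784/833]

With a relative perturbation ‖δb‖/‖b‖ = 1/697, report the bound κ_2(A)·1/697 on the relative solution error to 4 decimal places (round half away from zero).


AᵀA = [114401552/1020425 -12202368/204085; -12202368/204085 1301760/40817]; tr = 8643856/60025, det = 36864/60025
char-poly roots: 144 and 256/60025
κ = σ_max/σ_min = 12/(16/245) = 183.7500
bound on ‖Δx‖/‖x‖: κ·ε = 183.7500·1/697 = 0.2636

0.2636


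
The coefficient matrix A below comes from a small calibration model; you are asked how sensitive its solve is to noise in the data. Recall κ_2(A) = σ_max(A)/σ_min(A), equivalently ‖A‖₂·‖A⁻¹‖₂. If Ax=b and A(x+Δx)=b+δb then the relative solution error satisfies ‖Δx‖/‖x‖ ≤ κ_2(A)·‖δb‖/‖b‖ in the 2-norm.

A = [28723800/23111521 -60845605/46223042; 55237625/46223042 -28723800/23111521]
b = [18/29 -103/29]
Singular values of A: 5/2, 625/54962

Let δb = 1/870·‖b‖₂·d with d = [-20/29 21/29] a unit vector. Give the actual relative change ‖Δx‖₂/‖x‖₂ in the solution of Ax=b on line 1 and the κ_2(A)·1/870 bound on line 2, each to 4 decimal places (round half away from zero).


largest singular value 5/2, smallest 625/54962
κ = σ_max/σ_min = (5/2)/(625/54962) = 219.8480
perturbation bound = 219.8480·1/870 = 0.2527
solve Ax = b  →  x = [-191.5921 -181.3639]
‖b‖ = 3.6056, ‖x‖ = 263.8188
with δb = [-0.0029 0.0030], A·Δx = δb → ‖Δx‖ = 0.3644
relative error = 0.0014
realised/bound (from unrounded values) ≈ 0.0055

0.0014
0.2527


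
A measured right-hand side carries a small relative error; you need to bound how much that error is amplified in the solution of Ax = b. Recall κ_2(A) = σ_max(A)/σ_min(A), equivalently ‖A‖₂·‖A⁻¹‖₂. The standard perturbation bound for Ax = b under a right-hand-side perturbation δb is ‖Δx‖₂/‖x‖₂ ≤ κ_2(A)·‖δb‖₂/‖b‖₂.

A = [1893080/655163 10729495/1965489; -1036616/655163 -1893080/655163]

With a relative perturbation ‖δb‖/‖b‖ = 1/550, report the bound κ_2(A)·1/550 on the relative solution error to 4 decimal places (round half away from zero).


AᵀA = [16118770304/1485254521 90653921960/4455763563; 90653921960/4455763563 509950968625/13367290689]; tr = 2266504849/46253601, det = 3841600/46253601
λ_max, λ_min = (2266504849/46253601 ± √5136333479206106401/2139395605467201)/2 = 49, 78400/46253601
so κ_2 = √(49 / (78400/46253601)) = 170.0250
worst-case relative error ≤ 170.0250 × 1/550 = 0.3091

0.3091


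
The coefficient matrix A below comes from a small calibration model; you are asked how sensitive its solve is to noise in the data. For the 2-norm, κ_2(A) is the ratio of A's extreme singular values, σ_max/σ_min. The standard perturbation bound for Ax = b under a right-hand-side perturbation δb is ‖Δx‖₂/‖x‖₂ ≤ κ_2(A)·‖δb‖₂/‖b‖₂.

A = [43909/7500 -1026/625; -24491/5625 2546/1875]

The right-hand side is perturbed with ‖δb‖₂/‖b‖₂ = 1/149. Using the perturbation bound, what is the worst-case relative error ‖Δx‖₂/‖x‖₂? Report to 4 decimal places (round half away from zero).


form AᵀA = [1077957913/20250000 -13097441/843750; -13097441/843750 638248/140625] with trace 374357/6480 and determinant 130321/202500
eigenvalues of AᵀA: λ = (tr ± √(tr²−4·det))/2 = 1444/25, 361/32400
κ = σ_max/σ_min = (38/5)/(19/180) = 72.0000
κ_2(A)·‖δb‖/‖b‖ = 0.4832

0.4832


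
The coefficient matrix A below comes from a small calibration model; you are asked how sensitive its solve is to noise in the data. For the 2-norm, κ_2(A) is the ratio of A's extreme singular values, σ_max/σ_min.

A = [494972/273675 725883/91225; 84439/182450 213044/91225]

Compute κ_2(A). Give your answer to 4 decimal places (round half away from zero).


AᵀA = [1670653801/479347236 206013650/13315201; 206013650/13315201 915670201/13315201]; tr = 20603677/285156, det = 83521/285156
λ_max, λ_min = (20603677/285156 ± √424416239863225/81313944336)/2 = 289/4, 289/71289
so κ_2 = √((289/4) / (289/71289)) = 133.5000

133.5000


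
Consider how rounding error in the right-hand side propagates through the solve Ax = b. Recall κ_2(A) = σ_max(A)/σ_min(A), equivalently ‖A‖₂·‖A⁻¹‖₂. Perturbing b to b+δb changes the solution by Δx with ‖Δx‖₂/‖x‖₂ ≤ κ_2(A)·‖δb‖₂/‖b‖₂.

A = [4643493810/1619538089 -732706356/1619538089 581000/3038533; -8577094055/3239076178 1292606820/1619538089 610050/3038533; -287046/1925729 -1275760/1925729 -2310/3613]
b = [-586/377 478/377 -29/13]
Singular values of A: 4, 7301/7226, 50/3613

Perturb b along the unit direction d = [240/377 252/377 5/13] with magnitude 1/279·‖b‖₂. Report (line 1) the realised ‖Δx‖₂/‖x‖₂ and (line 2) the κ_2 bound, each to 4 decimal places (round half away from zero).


σ_max = 4, σ_min = 50/3613
condition number: 4 ÷ (50/3613) = 289.0400
κ_2(A)·‖δb‖/‖b‖ = 1.0360
solve Ax = b  →  x = [10.7661 50.1272 -50.9611]
‖b‖₂ = 3.0000 and ‖x‖₂ = 72.2888
Δx = A⁻¹·δb where δb = 1/279·3.0000·d; ‖Δx‖ = 0.7770
realised ‖Δx‖/‖x‖ = 0.0107
so the bound overstates the realised error by a factor of ≈ 96.3851 (computed from the unrounded values)

0.0107
1.0360


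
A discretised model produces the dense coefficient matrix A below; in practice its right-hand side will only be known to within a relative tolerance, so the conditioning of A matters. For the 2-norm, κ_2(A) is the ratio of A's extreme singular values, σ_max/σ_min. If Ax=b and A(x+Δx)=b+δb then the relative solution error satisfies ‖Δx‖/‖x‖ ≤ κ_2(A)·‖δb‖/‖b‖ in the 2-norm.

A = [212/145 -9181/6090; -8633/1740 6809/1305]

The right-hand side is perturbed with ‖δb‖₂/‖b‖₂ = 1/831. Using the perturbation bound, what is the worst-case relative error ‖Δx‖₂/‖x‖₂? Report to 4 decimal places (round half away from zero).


form AᵀA = [111725/4176 -615875/21924; -615875/21924 13580225/460404] with trace 3572125/63504 and determinant 625/28224
solving λ² − 3572125/63504·λ + 625/28224 = 0 gives λ = 225/4, 25/63504
κ = σ_max/σ_min = (15/2)/(5/252) = 378.0000
worst-case relative error ≤ 378.0000 × 1/831 = 0.4549

0.4549


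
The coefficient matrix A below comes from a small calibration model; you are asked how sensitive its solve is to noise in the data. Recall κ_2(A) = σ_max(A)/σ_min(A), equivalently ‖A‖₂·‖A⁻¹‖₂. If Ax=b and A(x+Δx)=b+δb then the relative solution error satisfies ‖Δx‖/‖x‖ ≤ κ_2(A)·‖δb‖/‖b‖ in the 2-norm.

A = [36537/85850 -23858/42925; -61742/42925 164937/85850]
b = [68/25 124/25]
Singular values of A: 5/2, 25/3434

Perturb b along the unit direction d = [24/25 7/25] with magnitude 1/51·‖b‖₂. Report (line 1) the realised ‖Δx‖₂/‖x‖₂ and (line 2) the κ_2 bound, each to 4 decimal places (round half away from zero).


0.0277
6.7333

from the listed singular values, σ₁ = 5/2, σ_n = 25/3434
κ_2(A) = (5/2) / (25/3434) = 343.4000
κ_2(A)·‖δb‖/‖b‖ = 6.7333
solve Ax = b  →  x = [438.5920 330.9440]
2-norm of b is 5.6569; of x, 549.4423
with δb = [0.1065 0.0311], A·Δx = δb → ‖Δx‖ = 15.2358
realised ‖Δx‖/‖x‖ = 0.0277
realised/bound (from unrounded values) ≈ 0.0041


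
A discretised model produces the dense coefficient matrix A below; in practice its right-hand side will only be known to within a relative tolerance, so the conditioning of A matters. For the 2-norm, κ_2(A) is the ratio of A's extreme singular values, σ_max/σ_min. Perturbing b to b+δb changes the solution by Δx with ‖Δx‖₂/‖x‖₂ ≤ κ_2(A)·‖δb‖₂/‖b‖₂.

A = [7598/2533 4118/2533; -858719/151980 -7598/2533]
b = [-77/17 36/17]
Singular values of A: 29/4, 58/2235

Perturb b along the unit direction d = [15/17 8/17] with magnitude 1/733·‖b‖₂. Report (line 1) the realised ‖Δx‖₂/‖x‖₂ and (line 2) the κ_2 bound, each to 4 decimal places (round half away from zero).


σ_max = 29/4, σ_min = 58/2235
κ = σ_max/σ_min = (29/4)/(58/2235) = 279.3750
worst-case relative error ≤ 279.3750 × 1/733 = 0.3811
solve Ax = b  →  x = [53.9148 -102.2627]
‖b‖₂ = 5.0000 and ‖x‖₂ = 115.6048
re-solving with b+δb shifts x by Δx of norm 0.2629
relative error = 0.0023
realised/bound (from unrounded values) ≈ 0.0060

0.0023
0.3811


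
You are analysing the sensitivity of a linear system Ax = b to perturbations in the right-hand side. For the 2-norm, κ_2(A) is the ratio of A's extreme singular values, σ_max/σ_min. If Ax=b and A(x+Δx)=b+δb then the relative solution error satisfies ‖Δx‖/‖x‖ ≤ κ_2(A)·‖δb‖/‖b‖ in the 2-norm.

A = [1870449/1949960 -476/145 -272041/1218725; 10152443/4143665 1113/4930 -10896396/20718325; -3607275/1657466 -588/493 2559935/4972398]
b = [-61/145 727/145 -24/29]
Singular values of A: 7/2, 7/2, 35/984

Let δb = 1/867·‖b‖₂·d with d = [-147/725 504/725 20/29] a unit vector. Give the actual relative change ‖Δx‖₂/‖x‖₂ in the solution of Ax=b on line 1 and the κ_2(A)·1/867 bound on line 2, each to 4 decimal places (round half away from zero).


from the listed singular values, σ₁ = 7/2, σ_n = 35/984
κ = σ_max/σ_min = (7/2)/(35/984) = 98.4000
κ_2(A)·‖δb‖/‖b‖ = 0.1135
solve Ax = b  →  x = [19.6293 0.2857 82.0348]
‖b‖₂ = 5.0990 and ‖x‖₂ = 84.3511
with δb = [-0.0012 0.0041 0.0041], A·Δx = δb → ‖Δx‖ = 0.1653
dividing the unrounded norms, ‖Δx‖/‖x‖ = 0.0020
so the bound overstates the realised error by a factor of ≈ 57.8991 (computed from the unrounded values)

0.0020
0.1135


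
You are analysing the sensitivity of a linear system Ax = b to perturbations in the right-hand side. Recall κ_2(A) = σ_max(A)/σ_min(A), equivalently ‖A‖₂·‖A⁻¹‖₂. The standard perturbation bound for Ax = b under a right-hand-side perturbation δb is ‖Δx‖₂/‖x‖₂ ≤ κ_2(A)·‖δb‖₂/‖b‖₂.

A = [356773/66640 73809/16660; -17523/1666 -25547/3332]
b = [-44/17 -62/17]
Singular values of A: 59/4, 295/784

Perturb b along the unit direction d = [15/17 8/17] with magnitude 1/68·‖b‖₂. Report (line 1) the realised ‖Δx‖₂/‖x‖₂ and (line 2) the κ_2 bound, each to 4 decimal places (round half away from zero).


largest singular value 59/4, smallest 295/784
κ = σ_max/σ_min = (59/4)/(295/784) = 39.2000
worst-case relative error ≤ 39.2000 × 1/68 = 0.5765
solve Ax = b  →  x = [6.4868 -8.4231]
2-norm of b is 4.4721; of x, 10.6314
δb = ε·‖b‖·d = [0.0580 0.0309]; solving A·Δx = δb gives ‖Δx‖ = 0.1748
realised ‖Δx‖/‖x‖ = 0.0164
realised/bound (from unrounded values) ≈ 0.0285

0.0164
0.5765


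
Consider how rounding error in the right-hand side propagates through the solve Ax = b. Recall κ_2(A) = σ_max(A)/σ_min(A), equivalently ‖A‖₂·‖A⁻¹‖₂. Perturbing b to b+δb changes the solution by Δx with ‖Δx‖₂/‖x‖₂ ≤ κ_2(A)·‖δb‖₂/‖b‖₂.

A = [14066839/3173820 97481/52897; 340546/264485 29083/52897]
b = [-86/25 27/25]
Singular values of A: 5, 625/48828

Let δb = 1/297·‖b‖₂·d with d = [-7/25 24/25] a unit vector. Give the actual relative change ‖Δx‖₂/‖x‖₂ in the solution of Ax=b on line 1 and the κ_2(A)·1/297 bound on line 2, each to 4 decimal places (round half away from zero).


largest singular value 5, smallest 625/48828
condition number: 5 ÷ (625/48828) = 390.6240
κ_2(A)·‖δb‖/‖b‖ = 1.3152
solve Ax = b  →  x = [-60.6498 143.9996]
‖b‖ = 3.6056, ‖x‖ = 156.2508
re-solving with b+δb shifts x by Δx of norm 0.9484
realised ‖Δx‖/‖x‖ = 0.0061
tightness: 0.0061 against a bound of 1.3152 (unrounded ratio ≈ 0.0046)

0.0061
1.3152


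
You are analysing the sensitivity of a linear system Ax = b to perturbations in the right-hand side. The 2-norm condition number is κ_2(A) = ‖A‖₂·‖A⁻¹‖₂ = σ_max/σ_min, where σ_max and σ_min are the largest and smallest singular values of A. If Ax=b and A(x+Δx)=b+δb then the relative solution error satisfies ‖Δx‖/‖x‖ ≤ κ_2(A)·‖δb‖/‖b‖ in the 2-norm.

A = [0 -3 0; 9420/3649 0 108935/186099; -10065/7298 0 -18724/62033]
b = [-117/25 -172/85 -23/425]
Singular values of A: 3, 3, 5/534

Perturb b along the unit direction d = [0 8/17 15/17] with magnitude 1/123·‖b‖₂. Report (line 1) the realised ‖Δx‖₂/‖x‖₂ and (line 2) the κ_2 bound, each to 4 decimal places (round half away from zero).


0.0415
2.6049

σ_max = 3, σ_min = 5/534
κ = σ_max/σ_min = 3/(5/534) = 320.4000
perturbation bound = 320.4000·1/123 = 2.6049
solve Ax = b  →  x = [22.8715 1.5600 -104.3239]
2-norm of b is 5.0990; of x, 106.8130
Δx = A⁻¹·δb where δb = 1/123·5.0990·d; ‖Δx‖ = 4.4274
realised ‖Δx‖/‖x‖ = 0.0415
tightness: 0.0415 against a bound of 2.6049 (unrounded ratio ≈ 0.0159)


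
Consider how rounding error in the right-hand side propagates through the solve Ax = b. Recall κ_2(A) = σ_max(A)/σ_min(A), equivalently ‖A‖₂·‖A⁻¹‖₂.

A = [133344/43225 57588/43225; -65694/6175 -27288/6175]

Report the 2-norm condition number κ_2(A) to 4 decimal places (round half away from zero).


266.0000

AᵀA = [366800004/2989441 152830800/2989441; 152830800/2989441 63685584/2989441]; tr = 2547252/17689, det = 5184/17689
solving λ² − 2547252/17689·λ + 5184/17689 = 0 gives λ = 144, 36/17689
κ_2(A) = √(λ_max/λ_min) = √(144 / (36/17689)) = 266.0000


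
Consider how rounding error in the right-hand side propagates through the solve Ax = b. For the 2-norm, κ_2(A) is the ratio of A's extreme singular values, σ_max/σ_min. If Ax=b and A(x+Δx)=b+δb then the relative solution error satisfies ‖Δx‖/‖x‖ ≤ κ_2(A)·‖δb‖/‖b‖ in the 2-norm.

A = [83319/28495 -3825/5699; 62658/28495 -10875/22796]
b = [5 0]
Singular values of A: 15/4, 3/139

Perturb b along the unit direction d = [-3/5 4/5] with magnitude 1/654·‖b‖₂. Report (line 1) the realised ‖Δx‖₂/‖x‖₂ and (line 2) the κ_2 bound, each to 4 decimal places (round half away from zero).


0.0025
0.2657

largest singular value 15/4, smallest 3/139
κ_2(A) = (15/4) / (3/139) = 173.7500
worst-case relative error ≤ 173.7500 × 1/654 = 0.2657
solve Ax = b  →  x = [-29.4715 -135.8439]
‖b‖ = 5.0000, ‖x‖ = 139.0041
δb = ε·‖b‖·d = [-0.0046 0.0061]; solving A·Δx = δb gives ‖Δx‖ = 0.3542
dividing the unrounded norms, ‖Δx‖/‖x‖ = 0.0025
tightness: 0.0025 against a bound of 0.2657 (unrounded ratio ≈ 0.0096)


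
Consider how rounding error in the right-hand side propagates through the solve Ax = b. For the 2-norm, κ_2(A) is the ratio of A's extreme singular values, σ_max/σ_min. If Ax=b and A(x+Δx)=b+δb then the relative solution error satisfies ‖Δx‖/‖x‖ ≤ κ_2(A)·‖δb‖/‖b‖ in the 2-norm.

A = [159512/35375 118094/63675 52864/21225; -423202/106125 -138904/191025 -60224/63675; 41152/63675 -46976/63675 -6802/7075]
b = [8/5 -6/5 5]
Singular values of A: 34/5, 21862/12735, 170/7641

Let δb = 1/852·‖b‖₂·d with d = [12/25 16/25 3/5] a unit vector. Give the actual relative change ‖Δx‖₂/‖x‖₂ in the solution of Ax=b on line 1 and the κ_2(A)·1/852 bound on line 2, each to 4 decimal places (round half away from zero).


σ_max = 34/5, σ_min = 170/7641
κ_2(A) = (34/5) / (170/7641) = 305.6400
perturbation bound = 305.6400·1/852 = 0.3587
solve Ax = b  →  x = [1.3560 -109.0235 79.3707]
2-norm of b is 5.3852; of x, 134.8616
re-solving with b+δb shifts x by Δx of norm 0.2841
dividing the unrounded norms, ‖Δx‖/‖x‖ = 0.0021
realised/bound (from unrounded values) ≈ 0.0059

0.0021
0.3587


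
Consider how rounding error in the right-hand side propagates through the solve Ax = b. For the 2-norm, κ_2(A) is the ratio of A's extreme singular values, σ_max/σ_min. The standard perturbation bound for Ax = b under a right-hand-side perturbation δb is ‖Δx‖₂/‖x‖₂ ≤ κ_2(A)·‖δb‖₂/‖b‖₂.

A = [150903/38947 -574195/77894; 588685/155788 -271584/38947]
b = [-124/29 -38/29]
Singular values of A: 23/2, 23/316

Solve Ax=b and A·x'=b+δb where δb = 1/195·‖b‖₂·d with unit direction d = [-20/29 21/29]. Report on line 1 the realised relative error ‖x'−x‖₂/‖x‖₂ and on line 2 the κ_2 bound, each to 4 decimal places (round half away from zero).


0.0115
0.8103

from the listed singular values, σ₁ = 23/2, σ_n = 23/316
condition number: (23/2) ÷ (23/316) = 158.0000
perturbation bound = 158.0000·1/195 = 0.8103
solve Ax = b  →  x = [24.0818 13.2379]
‖b‖ = 4.4721, ‖x‖ = 27.4805
Δx = A⁻¹·δb where δb = 1/195·4.4721·d; ‖Δx‖ = 0.3151
relative error = 0.0115
realised/bound (from unrounded values) ≈ 0.0142


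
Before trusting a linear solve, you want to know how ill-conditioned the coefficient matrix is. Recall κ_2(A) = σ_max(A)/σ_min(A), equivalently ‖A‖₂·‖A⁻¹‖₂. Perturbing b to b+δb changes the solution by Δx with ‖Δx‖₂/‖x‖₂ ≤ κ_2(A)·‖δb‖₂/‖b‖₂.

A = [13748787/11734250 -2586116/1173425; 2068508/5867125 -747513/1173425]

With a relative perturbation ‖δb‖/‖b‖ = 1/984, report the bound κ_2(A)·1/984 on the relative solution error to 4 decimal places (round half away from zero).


0.2245

M = AᵀA = [329830472569/220308196900 -30918745026/11015409845; -30918745026/11015409845 11594834641/2203081969]. tr(M)=5153335421/762312100, det(M)=28561/30492484
solving λ² − 5153335421/762312100·λ + 28561/30492484 = 0 gives λ = 169/25, 4225/30492484
κ = σ_max/σ_min = (13/5)/(65/5522) = 220.8800
perturbation bound = 220.8800·1/984 = 0.2245


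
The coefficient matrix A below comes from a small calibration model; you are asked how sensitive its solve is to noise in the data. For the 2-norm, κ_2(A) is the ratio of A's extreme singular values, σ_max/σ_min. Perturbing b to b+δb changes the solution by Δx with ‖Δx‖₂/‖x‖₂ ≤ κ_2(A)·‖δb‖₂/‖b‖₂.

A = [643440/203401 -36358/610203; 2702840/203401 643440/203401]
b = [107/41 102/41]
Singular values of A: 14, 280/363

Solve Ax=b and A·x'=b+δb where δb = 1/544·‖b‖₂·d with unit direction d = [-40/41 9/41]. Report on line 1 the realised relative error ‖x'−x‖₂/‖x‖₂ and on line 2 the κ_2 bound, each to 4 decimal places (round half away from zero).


largest singular value 14, smallest 280/363
κ = σ_max/σ_min = 14/(280/363) = 18.1500
κ_2(A)·‖δb‖/‖b‖ = 0.0334
solve Ax = b  →  x = [0.7782 -2.4826]
‖b‖ = 3.6056, ‖x‖ = 2.6017
δb = ε·‖b‖·d = [-0.0065 0.0015]; solving A·Δx = δb gives ‖Δx‖ = 0.0086
realised ‖Δx‖/‖x‖ = 0.0033
realised/bound (from unrounded values) ≈ 0.0990

0.0033
0.0334


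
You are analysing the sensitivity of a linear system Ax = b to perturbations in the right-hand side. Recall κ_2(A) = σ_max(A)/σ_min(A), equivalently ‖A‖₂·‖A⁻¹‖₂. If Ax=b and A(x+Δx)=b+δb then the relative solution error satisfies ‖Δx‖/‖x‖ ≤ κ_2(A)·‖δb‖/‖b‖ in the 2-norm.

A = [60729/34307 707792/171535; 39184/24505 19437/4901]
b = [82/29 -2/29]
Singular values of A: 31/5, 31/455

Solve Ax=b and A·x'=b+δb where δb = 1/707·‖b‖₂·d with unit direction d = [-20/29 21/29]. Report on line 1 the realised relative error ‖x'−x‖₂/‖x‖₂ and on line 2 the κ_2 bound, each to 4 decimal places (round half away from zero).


σ_max = 31/5, σ_min = 31/455
κ_2(A) = (31/5) / (31/455) = 91.0000
worst-case relative error ≤ 91.0000 × 1/707 = 0.1287
solve Ax = b  →  x = [27.2208 -10.9926]
‖b‖ = 2.8284, ‖x‖ = 29.3566
re-solving with b+δb shifts x by Δx of norm 0.0587
dividing the unrounded norms, ‖Δx‖/‖x‖ = 0.0020
tightness: 0.0020 against a bound of 0.1287 (unrounded ratio ≈ 0.0155)

0.0020
0.1287


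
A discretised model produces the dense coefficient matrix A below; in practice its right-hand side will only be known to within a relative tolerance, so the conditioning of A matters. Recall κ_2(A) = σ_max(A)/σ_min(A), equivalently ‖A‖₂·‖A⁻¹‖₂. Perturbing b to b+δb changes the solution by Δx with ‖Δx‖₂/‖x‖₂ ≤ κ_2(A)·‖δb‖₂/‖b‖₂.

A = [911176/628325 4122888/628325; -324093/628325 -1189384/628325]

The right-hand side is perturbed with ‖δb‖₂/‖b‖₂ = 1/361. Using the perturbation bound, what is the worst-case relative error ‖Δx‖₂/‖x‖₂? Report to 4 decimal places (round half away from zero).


form AᵀA = [1496444761/631667689 6627436200/631667689; 6627436200/631667689 29460543616/631667689] with trace 18415817/375769 and determinant 153664/375769
char-poly roots: 49 and 3136/375769
κ_2(A) = √(λ_max/λ_min) = √(49 / (3136/375769)) = 76.6250
worst-case relative error ≤ 76.6250 × 1/361 = 0.2123

0.2123


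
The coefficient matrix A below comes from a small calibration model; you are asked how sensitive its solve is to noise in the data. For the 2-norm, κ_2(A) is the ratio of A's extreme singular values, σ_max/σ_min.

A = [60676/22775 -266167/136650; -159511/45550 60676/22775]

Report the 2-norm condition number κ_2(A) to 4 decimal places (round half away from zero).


109.3200

form AᵀA = [1606802681/82992100 -903708344/62244075; -903708344/62244075 8135265721/746928900] with trace 451929797/14938578 and determinant 9150625/119508624
eigenvalues of AᵀA: λ = (tr ± √(tr²−4·det))/2 = 121/4, 75625/29877156
so κ_2 = √((121/4) / (75625/29877156)) = 109.3200


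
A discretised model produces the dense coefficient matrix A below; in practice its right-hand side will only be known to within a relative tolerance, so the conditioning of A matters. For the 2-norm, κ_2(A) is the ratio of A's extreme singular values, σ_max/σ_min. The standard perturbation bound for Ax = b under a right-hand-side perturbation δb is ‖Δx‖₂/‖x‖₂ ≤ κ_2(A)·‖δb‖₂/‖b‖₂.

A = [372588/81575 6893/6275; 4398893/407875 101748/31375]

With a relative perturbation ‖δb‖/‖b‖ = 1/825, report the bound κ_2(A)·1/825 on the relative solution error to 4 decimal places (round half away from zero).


form AᵀA = [135034349521/984390625 39368060928/984390625; 39368060928/984390625 11540491729/984390625] with trace 234519746/1575025 and determinant 13845841/1575025
solving λ² − 234519746/1575025·λ + 13845841/1575025 = 0 gives λ = 3721/25, 3721/63001
κ_2(A) = √(λ_max/λ_min) = √((3721/25) / (3721/63001)) = 50.2000
worst-case relative error ≤ 50.2000 × 1/825 = 0.0608

0.0608
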